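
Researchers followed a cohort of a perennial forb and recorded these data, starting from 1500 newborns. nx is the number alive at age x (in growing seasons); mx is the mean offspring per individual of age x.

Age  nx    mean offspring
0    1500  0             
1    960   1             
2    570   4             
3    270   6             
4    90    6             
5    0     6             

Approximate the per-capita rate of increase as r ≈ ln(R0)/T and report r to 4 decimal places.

0.5516

lx = nx/n0 = nx/1500: 1, 0.64, 0.38, 0.18, 0.06, 0
R0 = Σ lx·mx = 0 + 0.64 + 1.52 + 1.08 + 0.36 + 0 = 3.6
Σ x·lx·mx = 8.36; T = 8.36/3.6 = 2.32222…
r ≈ ln(R0)/T = ln(3.6)/2.32222… = 0.551598… → 0.5516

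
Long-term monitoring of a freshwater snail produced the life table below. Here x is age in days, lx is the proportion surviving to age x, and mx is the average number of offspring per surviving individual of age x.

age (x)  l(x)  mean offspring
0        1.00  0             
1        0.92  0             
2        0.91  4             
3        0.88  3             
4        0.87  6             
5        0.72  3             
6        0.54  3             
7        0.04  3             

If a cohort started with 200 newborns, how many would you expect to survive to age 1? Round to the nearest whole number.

184

Expected survivors = N0 · l_1 = 200 × 0.92 = 184 → 184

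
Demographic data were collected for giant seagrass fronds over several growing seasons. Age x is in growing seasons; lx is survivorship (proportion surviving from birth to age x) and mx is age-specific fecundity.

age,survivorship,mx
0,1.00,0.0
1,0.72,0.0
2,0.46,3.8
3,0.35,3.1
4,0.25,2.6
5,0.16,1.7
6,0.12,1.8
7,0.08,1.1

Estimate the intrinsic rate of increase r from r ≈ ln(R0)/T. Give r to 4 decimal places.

R0 = Σ lx·mx = 0 + 0 + 1.748 + 1.085 + 0.65 + 0.272 + 0.216 + 0.088 = 4.059
Σ x·lx·mx = 12.623; T = 12.623/4.059 = 3.10988…
r ≈ ln(R0)/T = ln(4.059)/3.10988… = 0.450479… → 0.4505

0.4505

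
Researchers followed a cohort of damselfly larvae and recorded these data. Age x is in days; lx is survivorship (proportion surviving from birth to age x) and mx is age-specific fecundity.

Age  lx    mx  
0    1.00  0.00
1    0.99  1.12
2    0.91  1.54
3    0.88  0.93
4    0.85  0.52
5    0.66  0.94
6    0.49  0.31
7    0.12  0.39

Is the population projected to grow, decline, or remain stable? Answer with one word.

R0 = Σ lx·mx = 0 + 1.1088 + 1.4014 + 0.8184 + 0.442 + 0.6204 + 0.1519 + 0.0468 = 4.5897
R0 > 1, so the population is growing.

growing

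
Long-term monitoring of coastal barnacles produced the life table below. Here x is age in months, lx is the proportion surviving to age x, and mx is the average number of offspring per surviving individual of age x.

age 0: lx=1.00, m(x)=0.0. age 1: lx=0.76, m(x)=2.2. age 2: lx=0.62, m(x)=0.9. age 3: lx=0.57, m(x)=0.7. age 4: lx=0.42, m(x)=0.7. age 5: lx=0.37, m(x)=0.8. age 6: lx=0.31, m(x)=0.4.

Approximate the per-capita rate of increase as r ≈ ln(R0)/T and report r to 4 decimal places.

R0 = Σ lx·mx = 0 + 1.672 + 0.558 + 0.399 + 0.294 + 0.296 + 0.124 = 3.343
Σ x·lx·mx = 7.385; T = 7.385/3.343 = 2.20909…
r ≈ ln(R0)/T = ln(3.343)/2.20909… = 0.546318… → 0.5463

0.5463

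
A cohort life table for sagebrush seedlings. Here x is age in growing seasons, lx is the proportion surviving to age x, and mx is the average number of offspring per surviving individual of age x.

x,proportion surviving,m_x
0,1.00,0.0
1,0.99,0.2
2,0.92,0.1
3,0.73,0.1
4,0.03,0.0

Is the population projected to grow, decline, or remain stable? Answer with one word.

R0 = Σ lx·mx = 0 + 0.198 + 0.092 + 0.073 + 0 = 0.363
R0 < 1, so the population is declining.

declining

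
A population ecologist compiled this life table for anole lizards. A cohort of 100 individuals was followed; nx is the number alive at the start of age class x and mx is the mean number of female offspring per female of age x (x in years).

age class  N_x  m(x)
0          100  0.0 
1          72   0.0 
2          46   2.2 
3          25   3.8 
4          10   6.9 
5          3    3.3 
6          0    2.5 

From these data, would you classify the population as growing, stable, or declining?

growing

lx = nx/n0 = nx/100: 1, 0.72, 0.46, 0.25, 0.1, 0.03, 0
R0 = Σ lx·mx = 0 + 0 + 1.012 + 0.95 + 0.69 + 0.099 + 0 = 2.751
R0 > 1, so the population is growing.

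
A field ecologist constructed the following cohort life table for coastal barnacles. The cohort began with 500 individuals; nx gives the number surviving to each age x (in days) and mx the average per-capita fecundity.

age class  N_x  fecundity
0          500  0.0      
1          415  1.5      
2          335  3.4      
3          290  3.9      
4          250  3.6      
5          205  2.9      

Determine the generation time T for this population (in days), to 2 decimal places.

2.93

lx = nx/n0 = nx/500: 1, 0.83, 0.67, 0.58, 0.5, 0.41
lx·mx: 0, 1.245, 2.278, 2.262, 1.8, 1.189 → R0 = 8.774
x·lx·mx: 0, 1.245, 4.556, 6.786, 7.2, 5.945 → Σ = 25.732
T = 25.732 / 8.774 = 2.932756… → 2.93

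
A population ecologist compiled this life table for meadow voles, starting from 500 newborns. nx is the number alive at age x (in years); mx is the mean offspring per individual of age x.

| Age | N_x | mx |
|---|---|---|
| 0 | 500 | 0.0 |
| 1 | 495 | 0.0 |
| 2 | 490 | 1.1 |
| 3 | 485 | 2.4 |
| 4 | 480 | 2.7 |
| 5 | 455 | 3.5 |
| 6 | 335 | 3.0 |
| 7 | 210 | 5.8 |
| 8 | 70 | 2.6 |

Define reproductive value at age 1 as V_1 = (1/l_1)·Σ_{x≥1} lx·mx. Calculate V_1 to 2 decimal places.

lx = nx/n0 = nx/500: 1, 0.99, 0.98, 0.97, 0.96, 0.91, 0.67, 0.42, 0.14
lx·mx for x ≥ 1: 0, 1.078, 2.328, 2.592, 3.185, 2.01, 2.436, 0.364 → sum = 13.993
V_1 = 13.993 / l_1 = 13.993 / 0.99 = 14.134343… → 14.13

14.13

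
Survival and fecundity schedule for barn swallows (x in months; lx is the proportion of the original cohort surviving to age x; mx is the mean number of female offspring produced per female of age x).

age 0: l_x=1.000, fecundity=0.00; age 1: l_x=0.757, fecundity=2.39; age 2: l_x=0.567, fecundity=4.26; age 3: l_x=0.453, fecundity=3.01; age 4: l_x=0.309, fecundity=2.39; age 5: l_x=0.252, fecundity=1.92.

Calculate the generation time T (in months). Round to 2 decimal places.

2.36

lx·mx: 0, 1.80923, 2.41542, 1.36353, 0.73851, 0.48384 → R0 = 6.81053
x·lx·mx: 0, 1.80923, 4.83084, 4.09059, 2.95404, 2.4192 → Σ = 16.1039
T = 16.1039 / 6.81053 = 2.364559… → 2.36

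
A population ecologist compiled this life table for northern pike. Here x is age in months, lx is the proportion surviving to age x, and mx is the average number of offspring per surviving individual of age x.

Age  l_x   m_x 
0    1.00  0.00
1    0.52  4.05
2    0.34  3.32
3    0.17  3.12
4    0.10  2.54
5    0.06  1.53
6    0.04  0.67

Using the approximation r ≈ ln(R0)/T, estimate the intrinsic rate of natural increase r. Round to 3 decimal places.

R0 = Σ lx·mx = 0 + 2.106 + 1.1288 + 0.5304 + 0.254 + 0.0918 + 0.0268 = 4.1378
Σ x·lx·mx = 7.5906; T = 7.5906/4.1378 = 1.83445…
r ≈ ln(R0)/T = ln(4.1378)/1.83445… = 0.77416… → 0.774

0.774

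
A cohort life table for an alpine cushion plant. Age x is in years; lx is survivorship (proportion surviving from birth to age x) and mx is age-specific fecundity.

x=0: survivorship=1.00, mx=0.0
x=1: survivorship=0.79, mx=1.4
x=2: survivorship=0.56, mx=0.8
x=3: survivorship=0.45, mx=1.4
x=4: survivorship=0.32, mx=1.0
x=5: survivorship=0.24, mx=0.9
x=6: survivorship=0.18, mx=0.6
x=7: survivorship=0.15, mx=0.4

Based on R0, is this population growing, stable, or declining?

growing

R0 = Σ lx·mx = 0 + 1.106 + 0.448 + 0.63 + 0.32 + 0.216 + 0.108 + 0.06 = 2.888
R0 > 1, so the population is growing.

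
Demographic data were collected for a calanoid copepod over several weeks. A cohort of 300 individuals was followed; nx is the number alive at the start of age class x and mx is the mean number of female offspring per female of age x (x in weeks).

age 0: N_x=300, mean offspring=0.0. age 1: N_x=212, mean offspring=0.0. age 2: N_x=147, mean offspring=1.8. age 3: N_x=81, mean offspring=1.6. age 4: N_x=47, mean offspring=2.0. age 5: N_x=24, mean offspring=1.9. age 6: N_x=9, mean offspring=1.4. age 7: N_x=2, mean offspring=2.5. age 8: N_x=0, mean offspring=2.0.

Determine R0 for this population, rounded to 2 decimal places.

1.84

lx = nx/n0 = nx/300: 1, 0.70667…, 0.49, 0.27, 0.15667…, 0.08, 0.03, 0.00667…, 0
lx·mx by age: 0, 0, 0.882, 0.432, 0.313333…, 0.152, 0.042, 0.016667…, 0
R0 = Σ lx·mx = 1.838… → 1.84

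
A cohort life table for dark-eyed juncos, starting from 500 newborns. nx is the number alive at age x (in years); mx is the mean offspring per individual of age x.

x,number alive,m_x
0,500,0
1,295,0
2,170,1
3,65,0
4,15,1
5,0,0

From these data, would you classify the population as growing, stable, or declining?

lx = nx/n0 = nx/500: 1, 0.59, 0.34, 0.13, 0.03, 0
R0 = Σ lx·mx = 0 + 0 + 0.34 + 0 + 0.03 + 0 = 0.37
R0 < 1, so the population is declining.

declining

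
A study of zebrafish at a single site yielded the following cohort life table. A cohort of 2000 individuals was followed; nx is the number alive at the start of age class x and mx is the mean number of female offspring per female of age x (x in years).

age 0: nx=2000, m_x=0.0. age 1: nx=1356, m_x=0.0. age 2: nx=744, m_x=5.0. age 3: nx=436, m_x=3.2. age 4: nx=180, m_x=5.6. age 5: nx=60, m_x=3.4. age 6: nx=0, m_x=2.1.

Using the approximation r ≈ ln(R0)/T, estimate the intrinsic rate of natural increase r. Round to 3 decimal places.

lx = nx/n0 = nx/2000: 1, 0.678, 0.372, 0.218, 0.09, 0.03, 0
R0 = Σ lx·mx = 0 + 0 + 1.86 + 0.6976 + 0.504 + 0.102 + 0 = 3.1636
Σ x·lx·mx = 8.3388; T = 8.3388/3.1636 = 2.63586…
r ≈ ln(R0)/T = ln(3.1636)/2.63586… = 0.43694… → 0.437

0.437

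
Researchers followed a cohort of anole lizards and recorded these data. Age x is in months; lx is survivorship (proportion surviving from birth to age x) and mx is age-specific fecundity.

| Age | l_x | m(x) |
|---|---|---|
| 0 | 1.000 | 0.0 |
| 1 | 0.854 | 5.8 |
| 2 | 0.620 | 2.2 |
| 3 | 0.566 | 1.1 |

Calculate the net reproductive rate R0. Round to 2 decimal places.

lx·mx by age: 0, 4.9532, 1.364, 0.6226
R0 = Σ lx·mx = 6.9398 → 6.94

6.94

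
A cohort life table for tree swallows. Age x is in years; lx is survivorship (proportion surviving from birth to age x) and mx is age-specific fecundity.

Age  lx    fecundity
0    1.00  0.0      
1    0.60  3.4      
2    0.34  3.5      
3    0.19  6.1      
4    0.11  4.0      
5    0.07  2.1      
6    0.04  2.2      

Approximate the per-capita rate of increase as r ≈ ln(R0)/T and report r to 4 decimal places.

R0 = Σ lx·mx = 0 + 2.04 + 1.19 + 1.159 + 0.44 + 0.147 + 0.088 = 5.064
Σ x·lx·mx = 10.92; T = 10.92/5.064 = 2.1564…
r ≈ ln(R0)/T = ln(5.064)/2.1564… = 0.752253… → 0.7523

0.7523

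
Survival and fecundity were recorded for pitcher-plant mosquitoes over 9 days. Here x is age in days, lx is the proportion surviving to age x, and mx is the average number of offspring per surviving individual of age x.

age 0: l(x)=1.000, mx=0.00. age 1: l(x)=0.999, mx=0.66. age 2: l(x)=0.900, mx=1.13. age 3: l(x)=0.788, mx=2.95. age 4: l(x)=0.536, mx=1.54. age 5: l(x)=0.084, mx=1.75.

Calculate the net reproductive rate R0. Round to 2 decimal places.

4.97

lx·mx by age: 0, 0.65934, 1.017, 2.3246, 0.82544, 0.147
R0 = Σ lx·mx = 4.97338 → 4.97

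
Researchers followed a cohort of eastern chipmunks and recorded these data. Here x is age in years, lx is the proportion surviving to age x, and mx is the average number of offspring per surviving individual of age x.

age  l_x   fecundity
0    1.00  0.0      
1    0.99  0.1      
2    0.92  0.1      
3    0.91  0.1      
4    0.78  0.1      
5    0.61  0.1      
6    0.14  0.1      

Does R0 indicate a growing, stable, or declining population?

R0 = Σ lx·mx = 0 + 0.099 + 0.092 + 0.091 + 0.078 + 0.061 + 0.014 = 0.435
R0 < 1, so the population is declining.

declining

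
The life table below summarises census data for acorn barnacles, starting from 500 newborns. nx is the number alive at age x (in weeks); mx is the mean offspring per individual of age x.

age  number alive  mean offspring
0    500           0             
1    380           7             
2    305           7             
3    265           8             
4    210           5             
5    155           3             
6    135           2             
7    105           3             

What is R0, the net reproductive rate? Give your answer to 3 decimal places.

lx = nx/n0 = nx/500: 1, 0.76, 0.61, 0.53, 0.42, 0.31, 0.27, 0.21
lx·mx by age: 0, 5.32, 4.27, 4.24, 2.1, 0.93, 0.54, 0.63
R0 = Σ lx·mx = 18.03 → 18.030

18.030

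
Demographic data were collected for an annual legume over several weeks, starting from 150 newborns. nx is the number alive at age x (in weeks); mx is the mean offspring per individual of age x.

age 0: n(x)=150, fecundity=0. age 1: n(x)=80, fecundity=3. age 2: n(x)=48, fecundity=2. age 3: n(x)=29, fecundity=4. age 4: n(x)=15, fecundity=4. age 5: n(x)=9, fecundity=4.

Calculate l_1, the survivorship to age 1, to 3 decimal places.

l_1 = n_1/n_0 = 80/150 = 0.533333… → 0.533

0.533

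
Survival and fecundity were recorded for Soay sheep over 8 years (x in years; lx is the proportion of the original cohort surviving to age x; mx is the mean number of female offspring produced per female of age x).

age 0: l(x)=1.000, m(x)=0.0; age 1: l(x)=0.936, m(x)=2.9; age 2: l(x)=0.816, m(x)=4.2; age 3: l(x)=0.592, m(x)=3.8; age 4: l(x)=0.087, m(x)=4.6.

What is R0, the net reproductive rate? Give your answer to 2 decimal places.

8.79

lx·mx by age: 0, 2.7144, 3.4272, 2.2496, 0.4002
R0 = Σ lx·mx = 8.7914 → 8.79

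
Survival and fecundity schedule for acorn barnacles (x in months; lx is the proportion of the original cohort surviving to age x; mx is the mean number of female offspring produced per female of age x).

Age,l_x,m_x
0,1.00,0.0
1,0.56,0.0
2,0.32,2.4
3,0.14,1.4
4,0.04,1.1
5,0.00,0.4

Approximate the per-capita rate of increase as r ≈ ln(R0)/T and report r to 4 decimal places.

0.0035

R0 = Σ lx·mx = 0 + 0 + 0.768 + 0.196 + 0.044 + 0 = 1.008
Σ x·lx·mx = 2.3; T = 2.3/1.008 = 2.28175…
r ≈ ln(R0)/T = ln(1.008)/2.28175… = 0.003492… → 0.0035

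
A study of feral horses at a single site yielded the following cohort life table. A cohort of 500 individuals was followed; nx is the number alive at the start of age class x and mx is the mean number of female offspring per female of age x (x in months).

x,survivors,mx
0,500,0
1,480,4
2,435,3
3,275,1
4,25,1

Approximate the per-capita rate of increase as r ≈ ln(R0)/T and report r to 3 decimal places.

1.262

lx = nx/n0 = nx/500: 1, 0.96, 0.87, 0.55, 0.05
R0 = Σ lx·mx = 0 + 3.84 + 2.61 + 0.55 + 0.05 = 7.05
Σ x·lx·mx = 10.91; T = 10.91/7.05 = 1.54752…
r ≈ ln(R0)/T = ln(7.05)/1.54752… = 1.26204… → 1.262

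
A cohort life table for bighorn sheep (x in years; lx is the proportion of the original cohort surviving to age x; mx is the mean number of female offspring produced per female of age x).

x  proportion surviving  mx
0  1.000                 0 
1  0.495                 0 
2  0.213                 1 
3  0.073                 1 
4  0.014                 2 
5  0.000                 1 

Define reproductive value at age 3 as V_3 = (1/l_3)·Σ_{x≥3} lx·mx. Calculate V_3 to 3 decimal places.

1.384

lx·mx for x ≥ 3: 0.073, 0.028, 0 → sum = 0.101
V_3 = 0.101 / l_3 = 0.101 / 0.073 = 1.383562… → 1.384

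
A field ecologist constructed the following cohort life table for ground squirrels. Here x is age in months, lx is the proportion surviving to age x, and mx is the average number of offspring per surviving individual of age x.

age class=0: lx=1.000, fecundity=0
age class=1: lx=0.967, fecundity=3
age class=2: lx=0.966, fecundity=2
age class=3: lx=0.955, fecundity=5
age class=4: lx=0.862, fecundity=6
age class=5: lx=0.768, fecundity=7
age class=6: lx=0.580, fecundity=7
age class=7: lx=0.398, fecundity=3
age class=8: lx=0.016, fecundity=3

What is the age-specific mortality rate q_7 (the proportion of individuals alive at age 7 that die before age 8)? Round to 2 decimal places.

0.96

q_7 = (l_7 − l_8) / l_7 = (0.398 − 0.016) / 0.398
     = 0.382 / 0.398 = 0.959799… → 0.96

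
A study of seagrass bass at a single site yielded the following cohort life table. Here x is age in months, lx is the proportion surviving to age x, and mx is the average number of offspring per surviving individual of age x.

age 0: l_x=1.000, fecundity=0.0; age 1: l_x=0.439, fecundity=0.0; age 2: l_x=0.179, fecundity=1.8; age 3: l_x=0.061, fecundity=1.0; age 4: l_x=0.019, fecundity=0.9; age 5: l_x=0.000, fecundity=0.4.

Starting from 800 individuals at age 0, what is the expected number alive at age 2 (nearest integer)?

Expected survivors = N0 · l_2 = 800 × 0.179 = 143.2 → 143

143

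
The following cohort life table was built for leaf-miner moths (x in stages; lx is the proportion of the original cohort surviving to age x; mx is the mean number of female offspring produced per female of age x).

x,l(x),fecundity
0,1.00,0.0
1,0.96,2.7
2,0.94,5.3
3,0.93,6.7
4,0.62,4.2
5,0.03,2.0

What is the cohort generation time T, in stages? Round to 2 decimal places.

2.55

lx·mx: 0, 2.592, 4.982, 6.231, 2.604, 0.06 → R0 = 16.469
x·lx·mx: 0, 2.592, 9.964, 18.693, 10.416, 0.3 → Σ = 41.965
T = 41.965 / 16.469 = 2.548121… → 2.55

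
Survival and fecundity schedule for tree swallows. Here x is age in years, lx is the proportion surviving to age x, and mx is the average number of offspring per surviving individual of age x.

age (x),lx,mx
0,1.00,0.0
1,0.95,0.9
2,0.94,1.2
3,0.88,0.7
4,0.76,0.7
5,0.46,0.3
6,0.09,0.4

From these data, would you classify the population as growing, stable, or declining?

R0 = Σ lx·mx = 0 + 0.855 + 1.128 + 0.616 + 0.532 + 0.138 + 0.036 = 3.305
R0 > 1, so the population is growing.

growing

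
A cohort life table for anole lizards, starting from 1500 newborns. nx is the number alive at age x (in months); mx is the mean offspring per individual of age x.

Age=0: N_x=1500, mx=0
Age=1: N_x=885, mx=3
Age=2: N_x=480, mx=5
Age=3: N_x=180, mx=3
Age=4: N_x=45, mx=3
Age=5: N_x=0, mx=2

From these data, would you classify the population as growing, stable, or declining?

lx = nx/n0 = nx/1500: 1, 0.59, 0.32, 0.12, 0.03, 0
R0 = Σ lx·mx = 0 + 1.77 + 1.6 + 0.36 + 0.09 + 0 = 3.82
R0 > 1, so the population is growing.

growing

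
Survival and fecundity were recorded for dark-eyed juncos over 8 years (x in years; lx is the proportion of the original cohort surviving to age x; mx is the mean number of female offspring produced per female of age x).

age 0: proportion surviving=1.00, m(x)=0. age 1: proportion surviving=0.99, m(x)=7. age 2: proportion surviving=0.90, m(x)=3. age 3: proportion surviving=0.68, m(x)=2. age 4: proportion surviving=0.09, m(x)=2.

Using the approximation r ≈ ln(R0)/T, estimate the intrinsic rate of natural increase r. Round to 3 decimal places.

1.574

R0 = Σ lx·mx = 0 + 6.93 + 2.7 + 1.36 + 0.18 = 11.17
Σ x·lx·mx = 17.13; T = 17.13/11.17 = 1.53357…
r ≈ ln(R0)/T = ln(11.17)/1.53357… = 1.5736… → 1.574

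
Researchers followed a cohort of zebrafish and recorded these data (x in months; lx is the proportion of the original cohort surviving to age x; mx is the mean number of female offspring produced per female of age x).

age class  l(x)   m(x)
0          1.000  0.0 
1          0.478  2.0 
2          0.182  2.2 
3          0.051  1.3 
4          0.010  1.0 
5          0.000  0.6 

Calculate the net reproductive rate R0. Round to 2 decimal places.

1.43

lx·mx by age: 0, 0.956, 0.4004, 0.0663, 0.01, 0
R0 = Σ lx·mx = 1.4327 → 1.43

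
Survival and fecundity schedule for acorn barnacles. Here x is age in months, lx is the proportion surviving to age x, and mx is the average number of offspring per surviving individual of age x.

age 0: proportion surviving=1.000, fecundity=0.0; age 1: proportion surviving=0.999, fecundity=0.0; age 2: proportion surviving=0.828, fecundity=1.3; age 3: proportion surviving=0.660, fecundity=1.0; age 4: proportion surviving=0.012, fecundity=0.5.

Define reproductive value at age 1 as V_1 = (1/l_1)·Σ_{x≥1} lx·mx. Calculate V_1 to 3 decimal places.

1.744

lx·mx for x ≥ 1: 0, 1.0764, 0.66, 0.006 → sum = 1.7424
V_1 = 1.7424 / l_1 = 1.7424 / 0.999 = 1.744144… → 1.744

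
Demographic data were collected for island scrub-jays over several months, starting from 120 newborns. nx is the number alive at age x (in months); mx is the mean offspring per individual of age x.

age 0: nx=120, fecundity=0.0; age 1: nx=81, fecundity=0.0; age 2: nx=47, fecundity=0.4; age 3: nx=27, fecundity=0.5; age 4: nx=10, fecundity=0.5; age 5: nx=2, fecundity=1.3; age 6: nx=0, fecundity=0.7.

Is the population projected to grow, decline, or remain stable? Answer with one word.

declining

lx = nx/n0 = nx/120: 1, 0.675, 0.39167…, 0.225, 0.08333…, 0.01667…, 0
R0 = Σ lx·mx = 0 + 0 + 0.156667… + 0.1125 + 0.041667… + 0.021667… + 0 = 0.3325…
R0 < 1, so the population is declining.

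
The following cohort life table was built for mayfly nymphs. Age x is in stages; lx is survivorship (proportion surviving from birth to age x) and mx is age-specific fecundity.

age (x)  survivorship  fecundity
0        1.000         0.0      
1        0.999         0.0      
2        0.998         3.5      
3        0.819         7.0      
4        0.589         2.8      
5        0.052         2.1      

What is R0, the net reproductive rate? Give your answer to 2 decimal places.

lx·mx by age: 0, 0, 3.493, 5.733, 1.6492, 0.1092
R0 = Σ lx·mx = 10.9844 → 10.98

10.98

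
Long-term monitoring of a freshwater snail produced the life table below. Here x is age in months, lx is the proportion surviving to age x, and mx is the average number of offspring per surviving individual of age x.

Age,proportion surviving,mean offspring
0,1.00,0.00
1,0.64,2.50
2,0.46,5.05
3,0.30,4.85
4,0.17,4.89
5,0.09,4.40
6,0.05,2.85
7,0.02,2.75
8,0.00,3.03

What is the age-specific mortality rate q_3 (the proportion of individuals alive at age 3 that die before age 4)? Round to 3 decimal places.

0.433

q_3 = (l_3 − l_4) / l_3 = (0.3 − 0.17) / 0.3
     = 0.13 / 0.3 = 0.433333… → 0.433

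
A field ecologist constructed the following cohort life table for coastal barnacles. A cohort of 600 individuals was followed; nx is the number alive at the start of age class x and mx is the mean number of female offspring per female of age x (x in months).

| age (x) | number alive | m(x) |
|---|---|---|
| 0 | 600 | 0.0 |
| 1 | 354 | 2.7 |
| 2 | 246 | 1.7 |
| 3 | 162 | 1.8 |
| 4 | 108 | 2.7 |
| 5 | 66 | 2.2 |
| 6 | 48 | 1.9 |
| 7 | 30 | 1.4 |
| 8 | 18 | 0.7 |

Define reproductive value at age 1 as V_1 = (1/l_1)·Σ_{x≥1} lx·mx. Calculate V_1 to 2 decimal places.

6.35

lx = nx/n0 = nx/600: 1, 0.59, 0.41, 0.27, 0.18, 0.11, 0.08, 0.05, 0.03
lx·mx for x ≥ 1: 1.593, 0.697, 0.486, 0.486, 0.242, 0.152, 0.07, 0.021 → sum = 3.747
V_1 = 3.747 / l_1 = 3.747 / 0.59 = 6.350847… → 6.35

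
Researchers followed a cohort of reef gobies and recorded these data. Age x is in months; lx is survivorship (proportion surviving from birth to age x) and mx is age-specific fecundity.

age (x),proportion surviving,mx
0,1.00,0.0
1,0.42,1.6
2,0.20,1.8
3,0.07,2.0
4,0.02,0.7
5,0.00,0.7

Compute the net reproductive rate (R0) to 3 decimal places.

lx·mx by age: 0, 0.672, 0.36, 0.14, 0.014, 0
R0 = Σ lx·mx = 1.186 → 1.186

1.186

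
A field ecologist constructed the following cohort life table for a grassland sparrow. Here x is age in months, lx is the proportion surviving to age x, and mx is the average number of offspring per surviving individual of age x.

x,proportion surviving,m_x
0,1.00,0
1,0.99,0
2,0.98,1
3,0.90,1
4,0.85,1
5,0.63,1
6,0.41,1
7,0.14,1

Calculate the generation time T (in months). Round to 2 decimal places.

3.75

lx·mx: 0, 0, 0.98, 0.9, 0.85, 0.63, 0.41, 0.14 → R0 = 3.91
x·lx·mx: 0, 0, 1.96, 2.7, 3.4, 3.15, 2.46, 0.98 → Σ = 14.65
T = 14.65 / 3.91 = 3.746803… → 3.75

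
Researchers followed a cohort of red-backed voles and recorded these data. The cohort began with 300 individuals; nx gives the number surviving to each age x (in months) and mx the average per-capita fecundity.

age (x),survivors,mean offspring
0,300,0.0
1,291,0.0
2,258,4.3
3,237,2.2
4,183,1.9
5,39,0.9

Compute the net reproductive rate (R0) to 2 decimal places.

lx = nx/n0 = nx/300: 1, 0.97, 0.86, 0.79, 0.61, 0.13
lx·mx by age: 0, 0, 3.698, 1.738, 1.159, 0.117
R0 = Σ lx·mx = 6.712 → 6.71

6.71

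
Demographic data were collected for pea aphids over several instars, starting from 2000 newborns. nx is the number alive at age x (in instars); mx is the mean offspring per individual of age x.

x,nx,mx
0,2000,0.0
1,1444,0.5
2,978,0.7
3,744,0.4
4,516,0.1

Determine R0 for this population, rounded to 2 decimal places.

lx = nx/n0 = nx/2000: 1, 0.722, 0.489, 0.372, 0.258
lx·mx by age: 0, 0.361, 0.3423, 0.1488, 0.0258
R0 = Σ lx·mx = 0.8779 → 0.88

0.88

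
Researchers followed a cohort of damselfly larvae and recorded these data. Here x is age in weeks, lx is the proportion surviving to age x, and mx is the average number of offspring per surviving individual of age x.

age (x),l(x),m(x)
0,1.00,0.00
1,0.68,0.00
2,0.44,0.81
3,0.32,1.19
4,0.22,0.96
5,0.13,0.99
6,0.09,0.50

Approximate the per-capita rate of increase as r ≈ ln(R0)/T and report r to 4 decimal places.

0.0358

R0 = Σ lx·mx = 0 + 0 + 0.3564 + 0.3808 + 0.2112 + 0.1287 + 0.045 = 1.1221
Σ x·lx·mx = 3.6135; T = 3.6135/1.1221 = 3.2203…
r ≈ ln(R0)/T = ln(1.1221)/3.2203… = 0.035774… → 0.0358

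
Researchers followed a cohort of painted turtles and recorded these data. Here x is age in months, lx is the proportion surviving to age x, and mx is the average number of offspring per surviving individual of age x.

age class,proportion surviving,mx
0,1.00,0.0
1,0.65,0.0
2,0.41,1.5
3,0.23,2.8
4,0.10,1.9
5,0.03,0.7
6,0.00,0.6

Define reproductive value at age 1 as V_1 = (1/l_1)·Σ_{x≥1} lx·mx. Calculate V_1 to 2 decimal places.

lx·mx for x ≥ 1: 0, 0.615, 0.644, 0.19, 0.021, 0 → sum = 1.47
V_1 = 1.47 / l_1 = 1.47 / 0.65 = 2.261538… → 2.26

2.26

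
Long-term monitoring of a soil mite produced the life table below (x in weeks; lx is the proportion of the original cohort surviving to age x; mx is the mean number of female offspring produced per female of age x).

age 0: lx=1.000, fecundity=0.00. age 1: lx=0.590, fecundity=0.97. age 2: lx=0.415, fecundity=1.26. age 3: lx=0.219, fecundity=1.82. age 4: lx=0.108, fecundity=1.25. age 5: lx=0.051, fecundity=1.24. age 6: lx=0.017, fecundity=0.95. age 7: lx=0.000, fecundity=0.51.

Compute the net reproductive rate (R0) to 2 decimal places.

1.71

lx·mx by age: 0, 0.5723, 0.5229, 0.39858, 0.135, 0.06324, 0.01615, 0
R0 = Σ lx·mx = 1.70817 → 1.71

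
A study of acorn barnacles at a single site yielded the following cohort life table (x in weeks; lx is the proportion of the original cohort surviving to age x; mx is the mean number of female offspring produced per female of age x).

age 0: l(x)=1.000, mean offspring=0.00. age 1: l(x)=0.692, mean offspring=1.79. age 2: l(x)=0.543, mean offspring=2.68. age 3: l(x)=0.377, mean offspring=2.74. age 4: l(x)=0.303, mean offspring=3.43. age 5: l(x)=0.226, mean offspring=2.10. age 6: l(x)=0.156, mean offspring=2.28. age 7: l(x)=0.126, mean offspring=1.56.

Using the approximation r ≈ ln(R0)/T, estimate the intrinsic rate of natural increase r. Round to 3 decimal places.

0.589

R0 = Σ lx·mx = 0 + 1.23868 + 1.45524 + 1.03298 + 1.03929 + 0.4746 + 0.35568 + 0.19656 = 5.79303
Σ x·lx·mx = 17.28826; T = 17.28826/5.79303 = 2.98432…
r ≈ ln(R0)/T = ln(5.79303)/2.98432… = 0.58863… → 0.589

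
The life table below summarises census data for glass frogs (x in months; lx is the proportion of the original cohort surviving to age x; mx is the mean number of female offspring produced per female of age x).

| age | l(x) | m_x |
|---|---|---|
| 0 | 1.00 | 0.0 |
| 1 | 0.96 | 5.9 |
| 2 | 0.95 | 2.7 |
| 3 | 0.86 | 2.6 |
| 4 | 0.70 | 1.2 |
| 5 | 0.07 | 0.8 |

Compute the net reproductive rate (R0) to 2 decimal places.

11.36

lx·mx by age: 0, 5.664, 2.565, 2.236, 0.84, 0.056
R0 = Σ lx·mx = 11.361 → 11.36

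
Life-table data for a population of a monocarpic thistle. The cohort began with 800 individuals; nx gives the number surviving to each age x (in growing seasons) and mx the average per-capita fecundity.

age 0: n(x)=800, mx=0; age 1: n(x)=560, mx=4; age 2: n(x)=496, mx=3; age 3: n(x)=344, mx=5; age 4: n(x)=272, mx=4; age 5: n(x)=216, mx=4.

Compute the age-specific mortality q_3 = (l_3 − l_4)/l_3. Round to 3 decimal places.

lx = nx/n0 = nx/800: 1, 0.7, 0.62, 0.43, 0.34, 0.27
q_3 = (l_3 − l_4) / l_3 = (0.43 − 0.34) / 0.43
     = 0.09 / 0.43 = 0.209302… → 0.209

0.209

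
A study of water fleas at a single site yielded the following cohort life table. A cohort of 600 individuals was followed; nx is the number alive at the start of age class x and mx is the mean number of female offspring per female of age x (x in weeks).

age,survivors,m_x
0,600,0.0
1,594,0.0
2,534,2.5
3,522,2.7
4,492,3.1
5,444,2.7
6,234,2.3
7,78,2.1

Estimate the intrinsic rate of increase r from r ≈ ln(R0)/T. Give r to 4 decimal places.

0.6154

lx = nx/n0 = nx/600: 1, 0.99, 0.89, 0.87, 0.82, 0.74, 0.39, 0.13
R0 = Σ lx·mx = 0 + 0 + 2.225 + 2.349 + 2.542 + 1.998 + 0.897 + 0.273 = 10.284
Σ x·lx·mx = 38.948; T = 38.948/10.284 = 3.78724…
r ≈ ln(R0)/T = ln(10.284)/3.78724… = 0.615379… → 0.6154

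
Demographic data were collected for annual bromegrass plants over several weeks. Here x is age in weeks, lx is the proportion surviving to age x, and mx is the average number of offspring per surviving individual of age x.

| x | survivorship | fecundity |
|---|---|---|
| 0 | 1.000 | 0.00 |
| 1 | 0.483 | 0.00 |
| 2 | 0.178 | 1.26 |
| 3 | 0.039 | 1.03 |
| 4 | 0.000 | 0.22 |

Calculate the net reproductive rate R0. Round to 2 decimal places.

lx·mx by age: 0, 0, 0.22428, 0.04017, 0
R0 = Σ lx·mx = 0.26445 → 0.26

0.26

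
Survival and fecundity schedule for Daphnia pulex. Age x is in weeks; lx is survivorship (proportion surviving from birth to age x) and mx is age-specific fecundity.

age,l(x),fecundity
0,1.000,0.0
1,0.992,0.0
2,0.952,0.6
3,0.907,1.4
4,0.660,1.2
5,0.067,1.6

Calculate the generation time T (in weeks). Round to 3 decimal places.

lx·mx: 0, 0, 0.5712, 1.2698, 0.792, 0.1072 → R0 = 2.7402
x·lx·mx: 0, 0, 1.1424, 3.8094, 3.168, 0.536 → Σ = 8.6558
T = 8.6558 / 2.7402 = 3.158821… → 3.159

3.159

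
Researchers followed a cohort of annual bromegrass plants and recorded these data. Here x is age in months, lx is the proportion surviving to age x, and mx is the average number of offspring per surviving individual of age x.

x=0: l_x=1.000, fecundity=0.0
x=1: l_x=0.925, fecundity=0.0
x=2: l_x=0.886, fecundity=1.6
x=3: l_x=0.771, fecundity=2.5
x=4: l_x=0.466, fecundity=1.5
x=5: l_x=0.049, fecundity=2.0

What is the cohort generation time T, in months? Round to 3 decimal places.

2.874

lx·mx: 0, 0, 1.4176, 1.9275, 0.699, 0.098 → R0 = 4.1421
x·lx·mx: 0, 0, 2.8352, 5.7825, 2.796, 0.49 → Σ = 11.9037
T = 11.9037 / 4.1421 = 2.873832… → 2.874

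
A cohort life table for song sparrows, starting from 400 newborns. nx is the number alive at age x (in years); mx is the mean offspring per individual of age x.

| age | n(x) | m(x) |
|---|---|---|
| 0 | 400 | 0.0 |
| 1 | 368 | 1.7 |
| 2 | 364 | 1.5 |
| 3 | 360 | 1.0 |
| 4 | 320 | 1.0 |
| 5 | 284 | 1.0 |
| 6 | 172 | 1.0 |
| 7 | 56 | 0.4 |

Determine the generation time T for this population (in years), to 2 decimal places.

2.87

lx = nx/n0 = nx/400: 1, 0.92, 0.91, 0.9, 0.8, 0.71, 0.43, 0.14
lx·mx: 0, 1.564, 1.365, 0.9, 0.8, 0.71, 0.43, 0.056 → R0 = 5.825
x·lx·mx: 0, 1.564, 2.73, 2.7, 3.2, 3.55, 2.58, 0.392 → Σ = 16.716
T = 16.716 / 5.825 = 2.8697… → 2.87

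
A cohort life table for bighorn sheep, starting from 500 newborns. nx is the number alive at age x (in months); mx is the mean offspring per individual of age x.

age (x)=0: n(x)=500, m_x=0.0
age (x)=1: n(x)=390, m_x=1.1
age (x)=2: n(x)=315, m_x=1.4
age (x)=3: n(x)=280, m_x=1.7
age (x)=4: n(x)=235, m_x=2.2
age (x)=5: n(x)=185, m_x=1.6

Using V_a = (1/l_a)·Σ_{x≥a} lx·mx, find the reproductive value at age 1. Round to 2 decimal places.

5.54

lx = nx/n0 = nx/500: 1, 0.78, 0.63, 0.56, 0.47, 0.37
lx·mx for x ≥ 1: 0.858, 0.882, 0.952, 1.034, 0.592 → sum = 4.318
V_1 = 4.318 / l_1 = 4.318 / 0.78 = 5.535897… → 5.54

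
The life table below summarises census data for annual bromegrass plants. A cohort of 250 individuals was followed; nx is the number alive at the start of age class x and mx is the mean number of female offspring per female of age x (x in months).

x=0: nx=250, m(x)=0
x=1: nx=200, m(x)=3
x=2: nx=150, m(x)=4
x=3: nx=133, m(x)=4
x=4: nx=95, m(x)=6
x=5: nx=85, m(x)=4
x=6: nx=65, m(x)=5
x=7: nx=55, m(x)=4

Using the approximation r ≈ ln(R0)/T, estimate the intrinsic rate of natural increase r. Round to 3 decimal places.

lx = nx/n0 = nx/250: 1, 0.8, 0.6, 0.532, 0.38, 0.34, 0.26, 0.22
R0 = Σ lx·mx = 0 + 2.4 + 2.4 + 2.128 + 2.28 + 1.36 + 1.3 + 0.88 = 12.748
Σ x·lx·mx = 43.464; T = 43.464/12.748 = 3.40948…
r ≈ ln(R0)/T = ln(12.748)/3.40948… = 0.74656… → 0.747

0.747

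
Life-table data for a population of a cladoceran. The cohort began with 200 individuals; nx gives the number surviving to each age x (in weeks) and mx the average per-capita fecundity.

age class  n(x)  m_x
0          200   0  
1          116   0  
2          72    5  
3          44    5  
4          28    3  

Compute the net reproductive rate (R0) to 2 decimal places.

3.32

lx = nx/n0 = nx/200: 1, 0.58, 0.36, 0.22, 0.14
lx·mx by age: 0, 0, 1.8, 1.1, 0.42
R0 = Σ lx·mx = 3.32 → 3.32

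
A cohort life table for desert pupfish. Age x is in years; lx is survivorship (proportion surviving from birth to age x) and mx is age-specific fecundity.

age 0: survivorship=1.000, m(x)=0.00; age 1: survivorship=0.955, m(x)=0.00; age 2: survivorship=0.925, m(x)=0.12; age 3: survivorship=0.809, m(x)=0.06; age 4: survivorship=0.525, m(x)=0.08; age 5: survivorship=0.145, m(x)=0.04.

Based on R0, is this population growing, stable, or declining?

R0 = Σ lx·mx = 0 + 0 + 0.111 + 0.04854 + 0.042 + 0.0058 = 0.20734
R0 < 1, so the population is declining.

declining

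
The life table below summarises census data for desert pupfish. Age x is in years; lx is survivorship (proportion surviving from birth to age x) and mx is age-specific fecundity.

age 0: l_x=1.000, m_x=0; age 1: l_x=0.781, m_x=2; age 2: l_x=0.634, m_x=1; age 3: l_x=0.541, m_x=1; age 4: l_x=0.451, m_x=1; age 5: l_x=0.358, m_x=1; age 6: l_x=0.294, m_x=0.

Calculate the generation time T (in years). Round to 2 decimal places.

lx·mx: 0, 1.562, 0.634, 0.541, 0.451, 0.358, 0 → R0 = 3.546
x·lx·mx: 0, 1.562, 1.268, 1.623, 1.804, 1.79, 0 → Σ = 8.047
T = 8.047 / 3.546 = 2.269318… → 2.27

2.27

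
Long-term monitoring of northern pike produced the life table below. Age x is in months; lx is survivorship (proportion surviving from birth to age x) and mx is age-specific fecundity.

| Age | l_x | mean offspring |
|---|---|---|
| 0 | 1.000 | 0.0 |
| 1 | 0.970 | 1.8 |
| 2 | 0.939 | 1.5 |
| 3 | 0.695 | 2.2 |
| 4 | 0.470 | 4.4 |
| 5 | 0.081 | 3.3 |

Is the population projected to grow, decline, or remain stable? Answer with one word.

growing

R0 = Σ lx·mx = 0 + 1.746 + 1.4085 + 1.529 + 2.068 + 0.2673 = 7.0188
R0 > 1, so the population is growing.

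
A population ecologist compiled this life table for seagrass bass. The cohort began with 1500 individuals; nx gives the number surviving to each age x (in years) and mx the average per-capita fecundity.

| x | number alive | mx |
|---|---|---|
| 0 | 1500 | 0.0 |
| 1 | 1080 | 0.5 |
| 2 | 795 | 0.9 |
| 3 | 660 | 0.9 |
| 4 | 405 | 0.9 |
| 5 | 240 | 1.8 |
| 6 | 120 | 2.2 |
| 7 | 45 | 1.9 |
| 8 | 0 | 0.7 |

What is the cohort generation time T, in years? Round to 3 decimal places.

lx = nx/n0 = nx/1500: 1, 0.72, 0.53, 0.44, 0.27, 0.16, 0.08, 0.03, 0
lx·mx: 0, 0.36, 0.477, 0.396, 0.243, 0.288, 0.176, 0.057, 0 → R0 = 1.997
x·lx·mx: 0, 0.36, 0.954, 1.188, 0.972, 1.44, 1.056, 0.399, 0 → Σ = 6.369
T = 6.369 / 1.997 = 3.189284… → 3.189

3.189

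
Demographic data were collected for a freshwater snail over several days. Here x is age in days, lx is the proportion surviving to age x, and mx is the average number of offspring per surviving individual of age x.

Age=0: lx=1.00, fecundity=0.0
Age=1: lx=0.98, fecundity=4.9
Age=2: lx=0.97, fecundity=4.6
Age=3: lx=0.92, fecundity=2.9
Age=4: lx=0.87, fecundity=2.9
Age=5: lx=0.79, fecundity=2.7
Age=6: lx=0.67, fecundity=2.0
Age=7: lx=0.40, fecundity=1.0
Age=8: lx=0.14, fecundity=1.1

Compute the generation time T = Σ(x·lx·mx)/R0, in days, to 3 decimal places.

2.952

lx·mx: 0, 4.802, 4.462, 2.668, 2.523, 2.133, 1.34, 0.4, 0.154 → R0 = 18.482
x·lx·mx: 0, 4.802, 8.924, 8.004, 10.092, 10.665, 8.04, 2.8, 1.232 → Σ = 54.559
T = 54.559 / 18.482 = 2.952007… → 2.952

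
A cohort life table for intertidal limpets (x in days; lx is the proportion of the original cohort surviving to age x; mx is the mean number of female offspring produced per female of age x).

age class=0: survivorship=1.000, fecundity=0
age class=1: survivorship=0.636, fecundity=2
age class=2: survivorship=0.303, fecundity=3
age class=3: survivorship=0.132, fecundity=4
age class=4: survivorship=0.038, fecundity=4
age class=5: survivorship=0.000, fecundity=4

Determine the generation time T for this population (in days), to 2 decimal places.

1.85

lx·mx: 0, 1.272, 0.909, 0.528, 0.152, 0 → R0 = 2.861
x·lx·mx: 0, 1.272, 1.818, 1.584, 0.608, 0 → Σ = 5.282
T = 5.282 / 2.861 = 1.846208… → 1.85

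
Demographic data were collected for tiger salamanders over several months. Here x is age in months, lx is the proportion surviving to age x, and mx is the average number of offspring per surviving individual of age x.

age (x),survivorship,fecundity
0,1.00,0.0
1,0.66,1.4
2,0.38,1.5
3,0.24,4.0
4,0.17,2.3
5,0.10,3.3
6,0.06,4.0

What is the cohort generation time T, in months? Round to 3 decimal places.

lx·mx: 0, 0.924, 0.57, 0.96, 0.391, 0.33, 0.24 → R0 = 3.415
x·lx·mx: 0, 0.924, 1.14, 2.88, 1.564, 1.65, 1.44 → Σ = 9.598
T = 9.598 / 3.415 = 2.810542… → 2.811

2.811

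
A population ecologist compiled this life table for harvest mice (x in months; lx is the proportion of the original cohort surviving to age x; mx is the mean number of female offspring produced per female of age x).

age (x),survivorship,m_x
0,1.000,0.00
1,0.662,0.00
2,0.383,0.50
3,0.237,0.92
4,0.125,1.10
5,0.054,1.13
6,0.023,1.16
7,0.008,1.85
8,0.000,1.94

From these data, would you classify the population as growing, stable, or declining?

declining

R0 = Σ lx·mx = 0 + 0 + 0.1915 + 0.21804 + 0.1375 + 0.06102 + 0.02668 + 0.0148 + 0 = 0.64954
R0 < 1, so the population is declining.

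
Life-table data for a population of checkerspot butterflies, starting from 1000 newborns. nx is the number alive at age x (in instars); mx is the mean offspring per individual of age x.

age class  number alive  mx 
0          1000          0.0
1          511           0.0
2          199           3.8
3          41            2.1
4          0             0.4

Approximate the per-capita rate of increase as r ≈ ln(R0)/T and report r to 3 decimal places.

lx = nx/n0 = nx/1000: 1, 0.511, 0.199, 0.041, 0
R0 = Σ lx·mx = 0 + 0 + 0.7562 + 0.0861 + 0 = 0.8423
Σ x·lx·mx = 1.7707; T = 1.7707/0.8423 = 2.10222…
r ≈ ln(R0)/T = ln(0.8423)/2.10222… = -0.08164… → -0.082

-0.082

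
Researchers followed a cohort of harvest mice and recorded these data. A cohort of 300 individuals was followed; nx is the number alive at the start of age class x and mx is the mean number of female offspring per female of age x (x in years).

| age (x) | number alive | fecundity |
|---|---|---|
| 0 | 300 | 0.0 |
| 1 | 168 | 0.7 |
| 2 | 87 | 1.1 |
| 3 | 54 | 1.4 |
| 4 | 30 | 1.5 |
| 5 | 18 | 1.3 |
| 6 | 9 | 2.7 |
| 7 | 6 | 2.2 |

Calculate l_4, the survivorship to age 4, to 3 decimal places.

0.100

l_4 = n_4/n_0 = 30/300 = 0.1 → 0.100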